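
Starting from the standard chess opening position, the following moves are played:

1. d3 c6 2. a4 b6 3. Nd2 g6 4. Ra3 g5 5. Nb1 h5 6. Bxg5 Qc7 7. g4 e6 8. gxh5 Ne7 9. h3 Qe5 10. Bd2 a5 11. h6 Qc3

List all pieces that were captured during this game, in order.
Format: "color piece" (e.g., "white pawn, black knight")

Tracking captures:
  Bxg5: captured black pawn
  gxh5: captured black pawn

black pawn, black pawn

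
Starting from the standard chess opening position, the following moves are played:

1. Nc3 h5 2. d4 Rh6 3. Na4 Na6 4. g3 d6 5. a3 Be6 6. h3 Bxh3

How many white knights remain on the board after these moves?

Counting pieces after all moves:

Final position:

  a b c d e f g h
  ─────────────────
8│♜ · · ♛ ♚ ♝ ♞ ·│8
7│♟ ♟ ♟ · ♟ ♟ ♟ ·│7
6│♞ · · ♟ · · · ♜│6
5│· · · · · · · ♟│5
4│♘ · · ♙ · · · ·│4
3│♙ · · · · · ♙ ♝│3
2│· ♙ ♙ · ♙ ♙ · ·│2
1│♖ · ♗ ♕ ♔ ♗ ♘ ♖│1
  ─────────────────
  a b c d e f g h


2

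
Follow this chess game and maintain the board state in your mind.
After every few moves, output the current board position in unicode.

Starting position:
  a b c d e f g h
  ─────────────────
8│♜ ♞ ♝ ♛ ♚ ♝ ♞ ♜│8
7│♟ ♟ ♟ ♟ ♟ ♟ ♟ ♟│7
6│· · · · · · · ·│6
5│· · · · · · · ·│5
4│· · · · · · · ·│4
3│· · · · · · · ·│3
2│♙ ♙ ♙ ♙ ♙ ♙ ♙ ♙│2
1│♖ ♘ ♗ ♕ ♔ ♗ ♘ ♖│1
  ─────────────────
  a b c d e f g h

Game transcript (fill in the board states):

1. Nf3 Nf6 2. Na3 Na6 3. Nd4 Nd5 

  a b c d e f g h
  ─────────────────
8│♜ · ♝ ♛ ♚ ♝ · ♜│8
7│♟ ♟ ♟ ♟ ♟ ♟ ♟ ♟│7
6│♞ · · · · · · ·│6
5│· · · ♞ · · · ·│5
4│· · · ♘ · · · ·│4
3│♘ · · · · · · ·│3
2│♙ ♙ ♙ ♙ ♙ ♙ ♙ ♙│2
1│♖ · ♗ ♕ ♔ ♗ · ♖│1
  ─────────────────
  a b c d e f g h

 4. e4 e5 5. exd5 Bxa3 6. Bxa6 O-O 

  a b c d e f g h
  ─────────────────
8│♜ · ♝ ♛ · ♜ ♚ ·│8
7│♟ ♟ ♟ ♟ · ♟ ♟ ♟│7
6│♗ · · · · · · ·│6
5│· · · ♙ ♟ · · ·│5
4│· · · ♘ · · · ·│4
3│♝ · · · · · · ·│3
2│♙ ♙ ♙ ♙ · ♙ ♙ ♙│2
1│♖ · ♗ ♕ ♔ · · ♖│1
  ─────────────────
  a b c d e f g h

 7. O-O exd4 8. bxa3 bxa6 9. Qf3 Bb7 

  a b c d e f g h
  ─────────────────
8│♜ · · ♛ · ♜ ♚ ·│8
7│♟ ♝ ♟ ♟ · ♟ ♟ ♟│7
6│♟ · · · · · · ·│6
5│· · · ♙ · · · ·│5
4│· · · ♟ · · · ·│4
3│♙ · · · · ♕ · ·│3
2│♙ · ♙ ♙ · ♙ ♙ ♙│2
1│♖ · ♗ · · ♖ ♔ ·│1
  ─────────────────
  a b c d e f g h

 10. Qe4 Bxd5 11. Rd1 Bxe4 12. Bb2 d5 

  a b c d e f g h
  ─────────────────
8│♜ · · ♛ · ♜ ♚ ·│8
7│♟ · ♟ · · ♟ ♟ ♟│7
6│♟ · · · · · · ·│6
5│· · · ♟ · · · ·│5
4│· · · ♟ ♝ · · ·│4
3│♙ · · · · · · ·│3
2│♙ ♗ ♙ ♙ · ♙ ♙ ♙│2
1│♖ · · ♖ · · ♔ ·│1
  ─────────────────
  a b c d e f g h



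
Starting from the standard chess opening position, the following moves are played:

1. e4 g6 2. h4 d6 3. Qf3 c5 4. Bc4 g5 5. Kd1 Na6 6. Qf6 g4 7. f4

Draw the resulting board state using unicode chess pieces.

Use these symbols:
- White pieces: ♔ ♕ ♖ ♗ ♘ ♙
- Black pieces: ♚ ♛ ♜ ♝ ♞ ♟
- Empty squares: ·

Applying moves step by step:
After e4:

♜ ♞ ♝ ♛ ♚ ♝ ♞ ♜
♟ ♟ ♟ ♟ ♟ ♟ ♟ ♟
· · · · · · · ·
· · · · · · · ·
· · · · ♙ · · ·
· · · · · · · ·
♙ ♙ ♙ ♙ · ♙ ♙ ♙
♖ ♘ ♗ ♕ ♔ ♗ ♘ ♖


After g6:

♜ ♞ ♝ ♛ ♚ ♝ ♞ ♜
♟ ♟ ♟ ♟ ♟ ♟ · ♟
· · · · · · ♟ ·
· · · · · · · ·
· · · · ♙ · · ·
· · · · · · · ·
♙ ♙ ♙ ♙ · ♙ ♙ ♙
♖ ♘ ♗ ♕ ♔ ♗ ♘ ♖


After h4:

♜ ♞ ♝ ♛ ♚ ♝ ♞ ♜
♟ ♟ ♟ ♟ ♟ ♟ · ♟
· · · · · · ♟ ·
· · · · · · · ·
· · · · ♙ · · ♙
· · · · · · · ·
♙ ♙ ♙ ♙ · ♙ ♙ ·
♖ ♘ ♗ ♕ ♔ ♗ ♘ ♖


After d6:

♜ ♞ ♝ ♛ ♚ ♝ ♞ ♜
♟ ♟ ♟ · ♟ ♟ · ♟
· · · ♟ · · ♟ ·
· · · · · · · ·
· · · · ♙ · · ♙
· · · · · · · ·
♙ ♙ ♙ ♙ · ♙ ♙ ·
♖ ♘ ♗ ♕ ♔ ♗ ♘ ♖


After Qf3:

♜ ♞ ♝ ♛ ♚ ♝ ♞ ♜
♟ ♟ ♟ · ♟ ♟ · ♟
· · · ♟ · · ♟ ·
· · · · · · · ·
· · · · ♙ · · ♙
· · · · · ♕ · ·
♙ ♙ ♙ ♙ · ♙ ♙ ·
♖ ♘ ♗ · ♔ ♗ ♘ ♖


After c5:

♜ ♞ ♝ ♛ ♚ ♝ ♞ ♜
♟ ♟ · · ♟ ♟ · ♟
· · · ♟ · · ♟ ·
· · ♟ · · · · ·
· · · · ♙ · · ♙
· · · · · ♕ · ·
♙ ♙ ♙ ♙ · ♙ ♙ ·
♖ ♘ ♗ · ♔ ♗ ♘ ♖


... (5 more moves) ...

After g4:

♜ · ♝ ♛ ♚ ♝ ♞ ♜
♟ ♟ · · ♟ ♟ · ♟
♞ · · ♟ · ♕ · ·
· · ♟ · · · · ·
· · ♗ · ♙ · ♟ ♙
· · · · · · · ·
♙ ♙ ♙ ♙ · ♙ ♙ ·
♖ ♘ ♗ ♔ · · ♘ ♖


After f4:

♜ · ♝ ♛ ♚ ♝ ♞ ♜
♟ ♟ · · ♟ ♟ · ♟
♞ · · ♟ · ♕ · ·
· · ♟ · · · · ·
· · ♗ · ♙ ♙ ♟ ♙
· · · · · · · ·
♙ ♙ ♙ ♙ · · ♙ ·
♖ ♘ ♗ ♔ · · ♘ ♖



  a b c d e f g h
  ─────────────────
8│♜ · ♝ ♛ ♚ ♝ ♞ ♜│8
7│♟ ♟ · · ♟ ♟ · ♟│7
6│♞ · · ♟ · ♕ · ·│6
5│· · ♟ · · · · ·│5
4│· · ♗ · ♙ ♙ ♟ ♙│4
3│· · · · · · · ·│3
2│♙ ♙ ♙ ♙ · · ♙ ·│2
1│♖ ♘ ♗ ♔ · · ♘ ♖│1
  ─────────────────
  a b c d e f g h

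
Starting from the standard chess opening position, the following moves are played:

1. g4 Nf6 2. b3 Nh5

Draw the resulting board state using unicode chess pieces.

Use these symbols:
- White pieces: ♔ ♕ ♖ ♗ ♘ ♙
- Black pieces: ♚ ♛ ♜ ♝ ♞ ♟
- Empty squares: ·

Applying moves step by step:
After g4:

♜ ♞ ♝ ♛ ♚ ♝ ♞ ♜
♟ ♟ ♟ ♟ ♟ ♟ ♟ ♟
· · · · · · · ·
· · · · · · · ·
· · · · · · ♙ ·
· · · · · · · ·
♙ ♙ ♙ ♙ ♙ ♙ · ♙
♖ ♘ ♗ ♕ ♔ ♗ ♘ ♖


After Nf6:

♜ ♞ ♝ ♛ ♚ ♝ · ♜
♟ ♟ ♟ ♟ ♟ ♟ ♟ ♟
· · · · · ♞ · ·
· · · · · · · ·
· · · · · · ♙ ·
· · · · · · · ·
♙ ♙ ♙ ♙ ♙ ♙ · ♙
♖ ♘ ♗ ♕ ♔ ♗ ♘ ♖


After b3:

♜ ♞ ♝ ♛ ♚ ♝ · ♜
♟ ♟ ♟ ♟ ♟ ♟ ♟ ♟
· · · · · ♞ · ·
· · · · · · · ·
· · · · · · ♙ ·
· ♙ · · · · · ·
♙ · ♙ ♙ ♙ ♙ · ♙
♖ ♘ ♗ ♕ ♔ ♗ ♘ ♖


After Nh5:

♜ ♞ ♝ ♛ ♚ ♝ · ♜
♟ ♟ ♟ ♟ ♟ ♟ ♟ ♟
· · · · · · · ·
· · · · · · · ♞
· · · · · · ♙ ·
· ♙ · · · · · ·
♙ · ♙ ♙ ♙ ♙ · ♙
♖ ♘ ♗ ♕ ♔ ♗ ♘ ♖



  a b c d e f g h
  ─────────────────
8│♜ ♞ ♝ ♛ ♚ ♝ · ♜│8
7│♟ ♟ ♟ ♟ ♟ ♟ ♟ ♟│7
6│· · · · · · · ·│6
5│· · · · · · · ♞│5
4│· · · · · · ♙ ·│4
3│· ♙ · · · · · ·│3
2│♙ · ♙ ♙ ♙ ♙ · ♙│2
1│♖ ♘ ♗ ♕ ♔ ♗ ♘ ♖│1
  ─────────────────
  a b c d e f g h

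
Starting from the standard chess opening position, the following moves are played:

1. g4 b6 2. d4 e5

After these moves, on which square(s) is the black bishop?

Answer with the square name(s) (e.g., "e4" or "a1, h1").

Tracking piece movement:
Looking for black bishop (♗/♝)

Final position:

  a b c d e f g h
  ─────────────────
8│♜ ♞ ♝ ♛ ♚ ♝ ♞ ♜│8
7│♟ · ♟ ♟ · ♟ ♟ ♟│7
6│· ♟ · · · · · ·│6
5│· · · · ♟ · · ·│5
4│· · · ♙ · · ♙ ·│4
3│· · · · · · · ·│3
2│♙ ♙ ♙ · ♙ ♙ · ♙│2
1│♖ ♘ ♗ ♕ ♔ ♗ ♘ ♖│1
  ─────────────────
  a b c d e f g h


c8, f8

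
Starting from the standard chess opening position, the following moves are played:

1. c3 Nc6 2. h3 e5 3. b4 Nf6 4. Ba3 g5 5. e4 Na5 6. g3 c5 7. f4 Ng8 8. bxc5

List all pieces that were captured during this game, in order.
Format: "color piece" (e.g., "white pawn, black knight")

Tracking captures:
  bxc5: captured black pawn

black pawn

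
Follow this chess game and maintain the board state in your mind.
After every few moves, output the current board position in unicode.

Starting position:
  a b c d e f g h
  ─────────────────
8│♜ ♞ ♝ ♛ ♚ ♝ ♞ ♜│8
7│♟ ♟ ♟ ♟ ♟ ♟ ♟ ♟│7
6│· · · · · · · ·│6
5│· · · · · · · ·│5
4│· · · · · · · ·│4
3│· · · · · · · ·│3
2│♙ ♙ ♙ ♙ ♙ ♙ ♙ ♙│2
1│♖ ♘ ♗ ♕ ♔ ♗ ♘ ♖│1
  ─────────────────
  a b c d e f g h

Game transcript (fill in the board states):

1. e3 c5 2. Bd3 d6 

  a b c d e f g h
  ─────────────────
8│♜ ♞ ♝ ♛ ♚ ♝ ♞ ♜│8
7│♟ ♟ · · ♟ ♟ ♟ ♟│7
6│· · · ♟ · · · ·│6
5│· · ♟ · · · · ·│5
4│· · · · · · · ·│4
3│· · · ♗ ♙ · · ·│3
2│♙ ♙ ♙ ♙ · ♙ ♙ ♙│2
1│♖ ♘ ♗ ♕ ♔ · ♘ ♖│1
  ─────────────────
  a b c d e f g h

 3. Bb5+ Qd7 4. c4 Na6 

  a b c d e f g h
  ─────────────────
8│♜ · ♝ · ♚ ♝ ♞ ♜│8
7│♟ ♟ · ♛ ♟ ♟ ♟ ♟│7
6│♞ · · ♟ · · · ·│6
5│· ♗ ♟ · · · · ·│5
4│· · ♙ · · · · ·│4
3│· · · · ♙ · · ·│3
2│♙ ♙ · ♙ · ♙ ♙ ♙│2
1│♖ ♘ ♗ ♕ ♔ · ♘ ♖│1
  ─────────────────
  a b c d e f g h

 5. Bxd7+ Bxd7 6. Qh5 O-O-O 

  a b c d e f g h
  ─────────────────
8│· · ♚ ♜ · ♝ ♞ ♜│8
7│♟ ♟ · ♝ ♟ ♟ ♟ ♟│7
6│♞ · · ♟ · · · ·│6
5│· · ♟ · · · · ♕│5
4│· · ♙ · · · · ·│4
3│· · · · ♙ · · ·│3
2│♙ ♙ · ♙ · ♙ ♙ ♙│2
1│♖ ♘ ♗ · ♔ · ♘ ♖│1
  ─────────────────
  a b c d e f g h

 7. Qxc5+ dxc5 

  a b c d e f g h
  ─────────────────
8│· · ♚ ♜ · ♝ ♞ ♜│8
7│♟ ♟ · ♝ ♟ ♟ ♟ ♟│7
6│♞ · · · · · · ·│6
5│· · ♟ · · · · ·│5
4│· · ♙ · · · · ·│4
3│· · · · ♙ · · ·│3
2│♙ ♙ · ♙ · ♙ ♙ ♙│2
1│♖ ♘ ♗ · ♔ · ♘ ♖│1
  ─────────────────
  a b c d e f g h


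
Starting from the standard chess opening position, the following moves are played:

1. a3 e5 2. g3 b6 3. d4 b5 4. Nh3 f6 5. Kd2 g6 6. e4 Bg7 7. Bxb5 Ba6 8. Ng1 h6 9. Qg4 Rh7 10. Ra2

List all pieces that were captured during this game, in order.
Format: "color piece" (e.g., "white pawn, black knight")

Tracking captures:
  Bxb5: captured black pawn

black pawn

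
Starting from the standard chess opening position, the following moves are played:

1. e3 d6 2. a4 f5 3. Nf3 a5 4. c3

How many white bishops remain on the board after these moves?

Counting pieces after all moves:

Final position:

  a b c d e f g h
  ─────────────────
8│♜ ♞ ♝ ♛ ♚ ♝ ♞ ♜│8
7│· ♟ ♟ · ♟ · ♟ ♟│7
6│· · · ♟ · · · ·│6
5│♟ · · · · ♟ · ·│5
4│♙ · · · · · · ·│4
3│· · ♙ · ♙ ♘ · ·│3
2│· ♙ · ♙ · ♙ ♙ ♙│2
1│♖ ♘ ♗ ♕ ♔ ♗ · ♖│1
  ─────────────────
  a b c d e f g h


2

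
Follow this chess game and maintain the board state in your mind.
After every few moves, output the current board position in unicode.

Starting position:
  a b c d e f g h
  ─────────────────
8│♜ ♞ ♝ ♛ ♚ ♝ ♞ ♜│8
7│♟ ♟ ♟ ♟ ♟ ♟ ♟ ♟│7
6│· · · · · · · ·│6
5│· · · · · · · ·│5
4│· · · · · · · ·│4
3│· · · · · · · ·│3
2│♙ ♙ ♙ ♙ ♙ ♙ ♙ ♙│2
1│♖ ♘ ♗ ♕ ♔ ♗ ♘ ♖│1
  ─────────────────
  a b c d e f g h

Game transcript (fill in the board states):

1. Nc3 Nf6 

  a b c d e f g h
  ─────────────────
8│♜ ♞ ♝ ♛ ♚ ♝ · ♜│8
7│♟ ♟ ♟ ♟ ♟ ♟ ♟ ♟│7
6│· · · · · ♞ · ·│6
5│· · · · · · · ·│5
4│· · · · · · · ·│4
3│· · ♘ · · · · ·│3
2│♙ ♙ ♙ ♙ ♙ ♙ ♙ ♙│2
1│♖ · ♗ ♕ ♔ ♗ ♘ ♖│1
  ─────────────────
  a b c d e f g h

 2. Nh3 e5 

  a b c d e f g h
  ─────────────────
8│♜ ♞ ♝ ♛ ♚ ♝ · ♜│8
7│♟ ♟ ♟ ♟ · ♟ ♟ ♟│7
6│· · · · · ♞ · ·│6
5│· · · · ♟ · · ·│5
4│· · · · · · · ·│4
3│· · ♘ · · · · ♘│3
2│♙ ♙ ♙ ♙ ♙ ♙ ♙ ♙│2
1│♖ · ♗ ♕ ♔ ♗ · ♖│1
  ─────────────────
  a b c d e f g h

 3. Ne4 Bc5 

  a b c d e f g h
  ─────────────────
8│♜ ♞ ♝ ♛ ♚ · · ♜│8
7│♟ ♟ ♟ ♟ · ♟ ♟ ♟│7
6│· · · · · ♞ · ·│6
5│· · ♝ · ♟ · · ·│5
4│· · · · ♘ · · ·│4
3│· · · · · · · ♘│3
2│♙ ♙ ♙ ♙ ♙ ♙ ♙ ♙│2
1│♖ · ♗ ♕ ♔ ♗ · ♖│1
  ─────────────────
  a b c d e f g h

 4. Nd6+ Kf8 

  a b c d e f g h
  ─────────────────
8│♜ ♞ ♝ ♛ · ♚ · ♜│8
7│♟ ♟ ♟ ♟ · ♟ ♟ ♟│7
6│· · · ♘ · ♞ · ·│6
5│· · ♝ · ♟ · · ·│5
4│· · · · · · · ·│4
3│· · · · · · · ♘│3
2│♙ ♙ ♙ ♙ ♙ ♙ ♙ ♙│2
1│♖ · ♗ ♕ ♔ ♗ · ♖│1
  ─────────────────
  a b c d e f g h



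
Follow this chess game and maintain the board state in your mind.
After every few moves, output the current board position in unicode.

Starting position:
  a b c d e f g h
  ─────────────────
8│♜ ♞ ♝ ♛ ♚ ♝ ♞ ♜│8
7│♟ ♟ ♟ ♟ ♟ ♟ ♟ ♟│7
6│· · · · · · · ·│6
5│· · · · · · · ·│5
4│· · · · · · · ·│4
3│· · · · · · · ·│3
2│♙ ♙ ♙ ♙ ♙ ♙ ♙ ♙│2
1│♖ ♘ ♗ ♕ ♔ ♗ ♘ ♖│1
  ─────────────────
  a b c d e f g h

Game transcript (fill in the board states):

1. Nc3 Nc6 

  a b c d e f g h
  ─────────────────
8│♜ · ♝ ♛ ♚ ♝ ♞ ♜│8
7│♟ ♟ ♟ ♟ ♟ ♟ ♟ ♟│7
6│· · ♞ · · · · ·│6
5│· · · · · · · ·│5
4│· · · · · · · ·│4
3│· · ♘ · · · · ·│3
2│♙ ♙ ♙ ♙ ♙ ♙ ♙ ♙│2
1│♖ · ♗ ♕ ♔ ♗ ♘ ♖│1
  ─────────────────
  a b c d e f g h

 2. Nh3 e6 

  a b c d e f g h
  ─────────────────
8│♜ · ♝ ♛ ♚ ♝ ♞ ♜│8
7│♟ ♟ ♟ ♟ · ♟ ♟ ♟│7
6│· · ♞ · ♟ · · ·│6
5│· · · · · · · ·│5
4│· · · · · · · ·│4
3│· · ♘ · · · · ♘│3
2│♙ ♙ ♙ ♙ ♙ ♙ ♙ ♙│2
1│♖ · ♗ ♕ ♔ ♗ · ♖│1
  ─────────────────
  a b c d e f g h

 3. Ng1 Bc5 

  a b c d e f g h
  ─────────────────
8│♜ · ♝ ♛ ♚ · ♞ ♜│8
7│♟ ♟ ♟ ♟ · ♟ ♟ ♟│7
6│· · ♞ · ♟ · · ·│6
5│· · ♝ · · · · ·│5
4│· · · · · · · ·│4
3│· · ♘ · · · · ·│3
2│♙ ♙ ♙ ♙ ♙ ♙ ♙ ♙│2
1│♖ · ♗ ♕ ♔ ♗ ♘ ♖│1
  ─────────────────
  a b c d e f g h

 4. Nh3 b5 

  a b c d e f g h
  ─────────────────
8│♜ · ♝ ♛ ♚ · ♞ ♜│8
7│♟ · ♟ ♟ · ♟ ♟ ♟│7
6│· · ♞ · ♟ · · ·│6
5│· ♟ ♝ · · · · ·│5
4│· · · · · · · ·│4
3│· · ♘ · · · · ♘│3
2│♙ ♙ ♙ ♙ ♙ ♙ ♙ ♙│2
1│♖ · ♗ ♕ ♔ ♗ · ♖│1
  ─────────────────
  a b c d e f g h

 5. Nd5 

  a b c d e f g h
  ─────────────────
8│♜ · ♝ ♛ ♚ · ♞ ♜│8
7│♟ · ♟ ♟ · ♟ ♟ ♟│7
6│· · ♞ · ♟ · · ·│6
5│· ♟ ♝ ♘ · · · ·│5
4│· · · · · · · ·│4
3│· · · · · · · ♘│3
2│♙ ♙ ♙ ♙ ♙ ♙ ♙ ♙│2
1│♖ · ♗ ♕ ♔ ♗ · ♖│1
  ─────────────────
  a b c d e f g h


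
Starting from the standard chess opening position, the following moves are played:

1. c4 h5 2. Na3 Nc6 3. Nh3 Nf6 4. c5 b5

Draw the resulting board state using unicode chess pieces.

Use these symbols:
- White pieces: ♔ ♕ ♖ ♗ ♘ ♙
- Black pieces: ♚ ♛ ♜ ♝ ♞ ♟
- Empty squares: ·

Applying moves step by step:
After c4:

♜ ♞ ♝ ♛ ♚ ♝ ♞ ♜
♟ ♟ ♟ ♟ ♟ ♟ ♟ ♟
· · · · · · · ·
· · · · · · · ·
· · ♙ · · · · ·
· · · · · · · ·
♙ ♙ · ♙ ♙ ♙ ♙ ♙
♖ ♘ ♗ ♕ ♔ ♗ ♘ ♖


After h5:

♜ ♞ ♝ ♛ ♚ ♝ ♞ ♜
♟ ♟ ♟ ♟ ♟ ♟ ♟ ·
· · · · · · · ·
· · · · · · · ♟
· · ♙ · · · · ·
· · · · · · · ·
♙ ♙ · ♙ ♙ ♙ ♙ ♙
♖ ♘ ♗ ♕ ♔ ♗ ♘ ♖


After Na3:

♜ ♞ ♝ ♛ ♚ ♝ ♞ ♜
♟ ♟ ♟ ♟ ♟ ♟ ♟ ·
· · · · · · · ·
· · · · · · · ♟
· · ♙ · · · · ·
♘ · · · · · · ·
♙ ♙ · ♙ ♙ ♙ ♙ ♙
♖ · ♗ ♕ ♔ ♗ ♘ ♖


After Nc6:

♜ · ♝ ♛ ♚ ♝ ♞ ♜
♟ ♟ ♟ ♟ ♟ ♟ ♟ ·
· · ♞ · · · · ·
· · · · · · · ♟
· · ♙ · · · · ·
♘ · · · · · · ·
♙ ♙ · ♙ ♙ ♙ ♙ ♙
♖ · ♗ ♕ ♔ ♗ ♘ ♖


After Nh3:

♜ · ♝ ♛ ♚ ♝ ♞ ♜
♟ ♟ ♟ ♟ ♟ ♟ ♟ ·
· · ♞ · · · · ·
· · · · · · · ♟
· · ♙ · · · · ·
♘ · · · · · · ♘
♙ ♙ · ♙ ♙ ♙ ♙ ♙
♖ · ♗ ♕ ♔ ♗ · ♖


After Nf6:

♜ · ♝ ♛ ♚ ♝ · ♜
♟ ♟ ♟ ♟ ♟ ♟ ♟ ·
· · ♞ · · ♞ · ·
· · · · · · · ♟
· · ♙ · · · · ·
♘ · · · · · · ♘
♙ ♙ · ♙ ♙ ♙ ♙ ♙
♖ · ♗ ♕ ♔ ♗ · ♖


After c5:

♜ · ♝ ♛ ♚ ♝ · ♜
♟ ♟ ♟ ♟ ♟ ♟ ♟ ·
· · ♞ · · ♞ · ·
· · ♙ · · · · ♟
· · · · · · · ·
♘ · · · · · · ♘
♙ ♙ · ♙ ♙ ♙ ♙ ♙
♖ · ♗ ♕ ♔ ♗ · ♖


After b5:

♜ · ♝ ♛ ♚ ♝ · ♜
♟ · ♟ ♟ ♟ ♟ ♟ ·
· · ♞ · · ♞ · ·
· ♟ ♙ · · · · ♟
· · · · · · · ·
♘ · · · · · · ♘
♙ ♙ · ♙ ♙ ♙ ♙ ♙
♖ · ♗ ♕ ♔ ♗ · ♖



  a b c d e f g h
  ─────────────────
8│♜ · ♝ ♛ ♚ ♝ · ♜│8
7│♟ · ♟ ♟ ♟ ♟ ♟ ·│7
6│· · ♞ · · ♞ · ·│6
5│· ♟ ♙ · · · · ♟│5
4│· · · · · · · ·│4
3│♘ · · · · · · ♘│3
2│♙ ♙ · ♙ ♙ ♙ ♙ ♙│2
1│♖ · ♗ ♕ ♔ ♗ · ♖│1
  ─────────────────
  a b c d e f g h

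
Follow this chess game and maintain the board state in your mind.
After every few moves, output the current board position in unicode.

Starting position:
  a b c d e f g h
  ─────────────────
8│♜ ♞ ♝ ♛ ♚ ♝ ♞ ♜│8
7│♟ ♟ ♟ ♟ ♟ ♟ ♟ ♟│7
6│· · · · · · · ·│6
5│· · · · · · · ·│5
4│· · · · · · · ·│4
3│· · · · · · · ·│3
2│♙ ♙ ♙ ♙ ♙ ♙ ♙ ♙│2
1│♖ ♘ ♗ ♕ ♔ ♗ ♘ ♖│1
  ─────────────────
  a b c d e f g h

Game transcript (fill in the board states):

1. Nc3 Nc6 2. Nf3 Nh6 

  a b c d e f g h
  ─────────────────
8│♜ · ♝ ♛ ♚ ♝ · ♜│8
7│♟ ♟ ♟ ♟ ♟ ♟ ♟ ♟│7
6│· · ♞ · · · · ♞│6
5│· · · · · · · ·│5
4│· · · · · · · ·│4
3│· · ♘ · · ♘ · ·│3
2│♙ ♙ ♙ ♙ ♙ ♙ ♙ ♙│2
1│♖ · ♗ ♕ ♔ ♗ · ♖│1
  ─────────────────
  a b c d e f g h

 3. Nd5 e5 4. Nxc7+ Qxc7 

  a b c d e f g h
  ─────────────────
8│♜ · ♝ · ♚ ♝ · ♜│8
7│♟ ♟ ♛ ♟ · ♟ ♟ ♟│7
6│· · ♞ · · · · ♞│6
5│· · · · ♟ · · ·│5
4│· · · · · · · ·│4
3│· · · · · ♘ · ·│3
2│♙ ♙ ♙ ♙ ♙ ♙ ♙ ♙│2
1│♖ · ♗ ♕ ♔ ♗ · ♖│1
  ─────────────────
  a b c d e f g h

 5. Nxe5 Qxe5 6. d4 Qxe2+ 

  a b c d e f g h
  ─────────────────
8│♜ · ♝ · ♚ ♝ · ♜│8
7│♟ ♟ · ♟ · ♟ ♟ ♟│7
6│· · ♞ · · · · ♞│6
5│· · · · · · · ·│5
4│· · · ♙ · · · ·│4
3│· · · · · · · ·│3
2│♙ ♙ ♙ · ♛ ♙ ♙ ♙│2
1│♖ · ♗ ♕ ♔ ♗ · ♖│1
  ─────────────────
  a b c d e f g h

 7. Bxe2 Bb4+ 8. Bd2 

  a b c d e f g h
  ─────────────────
8│♜ · ♝ · ♚ · · ♜│8
7│♟ ♟ · ♟ · ♟ ♟ ♟│7
6│· · ♞ · · · · ♞│6
5│· · · · · · · ·│5
4│· ♝ · ♙ · · · ·│4
3│· · · · · · · ·│3
2│♙ ♙ ♙ ♗ ♗ ♙ ♙ ♙│2
1│♖ · · ♕ ♔ · · ♖│1
  ─────────────────
  a b c d e f g h


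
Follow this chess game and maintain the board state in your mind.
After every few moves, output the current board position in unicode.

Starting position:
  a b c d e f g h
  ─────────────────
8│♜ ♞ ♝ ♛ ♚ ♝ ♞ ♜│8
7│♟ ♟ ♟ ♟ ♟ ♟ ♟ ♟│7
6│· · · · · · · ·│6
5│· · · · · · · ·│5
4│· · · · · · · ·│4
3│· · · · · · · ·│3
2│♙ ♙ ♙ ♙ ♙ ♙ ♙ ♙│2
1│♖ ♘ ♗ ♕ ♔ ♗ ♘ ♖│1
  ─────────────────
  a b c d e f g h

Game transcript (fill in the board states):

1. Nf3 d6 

  a b c d e f g h
  ─────────────────
8│♜ ♞ ♝ ♛ ♚ ♝ ♞ ♜│8
7│♟ ♟ ♟ · ♟ ♟ ♟ ♟│7
6│· · · ♟ · · · ·│6
5│· · · · · · · ·│5
4│· · · · · · · ·│4
3│· · · · · ♘ · ·│3
2│♙ ♙ ♙ ♙ ♙ ♙ ♙ ♙│2
1│♖ ♘ ♗ ♕ ♔ ♗ · ♖│1
  ─────────────────
  a b c d e f g h

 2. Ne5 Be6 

  a b c d e f g h
  ─────────────────
8│♜ ♞ · ♛ ♚ ♝ ♞ ♜│8
7│♟ ♟ ♟ · ♟ ♟ ♟ ♟│7
6│· · · ♟ ♝ · · ·│6
5│· · · · ♘ · · ·│5
4│· · · · · · · ·│4
3│· · · · · · · ·│3
2│♙ ♙ ♙ ♙ ♙ ♙ ♙ ♙│2
1│♖ ♘ ♗ ♕ ♔ ♗ · ♖│1
  ─────────────────
  a b c d e f g h

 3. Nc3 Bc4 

  a b c d e f g h
  ─────────────────
8│♜ ♞ · ♛ ♚ ♝ ♞ ♜│8
7│♟ ♟ ♟ · ♟ ♟ ♟ ♟│7
6│· · · ♟ · · · ·│6
5│· · · · ♘ · · ·│5
4│· · ♝ · · · · ·│4
3│· · ♘ · · · · ·│3
2│♙ ♙ ♙ ♙ ♙ ♙ ♙ ♙│2
1│♖ · ♗ ♕ ♔ ♗ · ♖│1
  ─────────────────
  a b c d e f g h

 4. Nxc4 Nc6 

  a b c d e f g h
  ─────────────────
8│♜ · · ♛ ♚ ♝ ♞ ♜│8
7│♟ ♟ ♟ · ♟ ♟ ♟ ♟│7
6│· · ♞ ♟ · · · ·│6
5│· · · · · · · ·│5
4│· · ♘ · · · · ·│4
3│· · ♘ · · · · ·│3
2│♙ ♙ ♙ ♙ ♙ ♙ ♙ ♙│2
1│♖ · ♗ ♕ ♔ ♗ · ♖│1
  ─────────────────
  a b c d e f g h



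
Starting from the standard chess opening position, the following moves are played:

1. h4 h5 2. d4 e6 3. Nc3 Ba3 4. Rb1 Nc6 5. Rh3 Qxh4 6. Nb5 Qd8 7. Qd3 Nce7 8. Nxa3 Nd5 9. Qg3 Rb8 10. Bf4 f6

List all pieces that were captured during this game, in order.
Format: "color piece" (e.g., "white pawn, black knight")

Tracking captures:
  Qxh4: captured white pawn
  Nxa3: captured black bishop

white pawn, black bishop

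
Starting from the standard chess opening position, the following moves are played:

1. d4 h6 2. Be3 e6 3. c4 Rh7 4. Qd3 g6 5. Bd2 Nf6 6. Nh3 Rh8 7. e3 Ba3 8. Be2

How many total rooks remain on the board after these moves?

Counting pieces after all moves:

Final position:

  a b c d e f g h
  ─────────────────
8│♜ ♞ ♝ ♛ ♚ · · ♜│8
7│♟ ♟ ♟ ♟ · ♟ · ·│7
6│· · · · ♟ ♞ ♟ ♟│6
5│· · · · · · · ·│5
4│· · ♙ ♙ · · · ·│4
3│♝ · · ♕ ♙ · · ♘│3
2│♙ ♙ · ♗ ♗ ♙ ♙ ♙│2
1│♖ ♘ · · ♔ · · ♖│1
  ─────────────────
  a b c d e f g h


4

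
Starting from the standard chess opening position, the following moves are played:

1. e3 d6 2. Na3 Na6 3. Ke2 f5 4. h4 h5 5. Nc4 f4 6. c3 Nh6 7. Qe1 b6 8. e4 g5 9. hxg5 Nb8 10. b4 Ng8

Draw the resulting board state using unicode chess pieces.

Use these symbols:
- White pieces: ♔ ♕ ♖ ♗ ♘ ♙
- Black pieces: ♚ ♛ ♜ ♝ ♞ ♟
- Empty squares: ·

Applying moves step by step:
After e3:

♜ ♞ ♝ ♛ ♚ ♝ ♞ ♜
♟ ♟ ♟ ♟ ♟ ♟ ♟ ♟
· · · · · · · ·
· · · · · · · ·
· · · · · · · ·
· · · · ♙ · · ·
♙ ♙ ♙ ♙ · ♙ ♙ ♙
♖ ♘ ♗ ♕ ♔ ♗ ♘ ♖


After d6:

♜ ♞ ♝ ♛ ♚ ♝ ♞ ♜
♟ ♟ ♟ · ♟ ♟ ♟ ♟
· · · ♟ · · · ·
· · · · · · · ·
· · · · · · · ·
· · · · ♙ · · ·
♙ ♙ ♙ ♙ · ♙ ♙ ♙
♖ ♘ ♗ ♕ ♔ ♗ ♘ ♖


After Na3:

♜ ♞ ♝ ♛ ♚ ♝ ♞ ♜
♟ ♟ ♟ · ♟ ♟ ♟ ♟
· · · ♟ · · · ·
· · · · · · · ·
· · · · · · · ·
♘ · · · ♙ · · ·
♙ ♙ ♙ ♙ · ♙ ♙ ♙
♖ · ♗ ♕ ♔ ♗ ♘ ♖


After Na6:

♜ · ♝ ♛ ♚ ♝ ♞ ♜
♟ ♟ ♟ · ♟ ♟ ♟ ♟
♞ · · ♟ · · · ·
· · · · · · · ·
· · · · · · · ·
♘ · · · ♙ · · ·
♙ ♙ ♙ ♙ · ♙ ♙ ♙
♖ · ♗ ♕ ♔ ♗ ♘ ♖


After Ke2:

♜ · ♝ ♛ ♚ ♝ ♞ ♜
♟ ♟ ♟ · ♟ ♟ ♟ ♟
♞ · · ♟ · · · ·
· · · · · · · ·
· · · · · · · ·
♘ · · · ♙ · · ·
♙ ♙ ♙ ♙ ♔ ♙ ♙ ♙
♖ · ♗ ♕ · ♗ ♘ ♖


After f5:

♜ · ♝ ♛ ♚ ♝ ♞ ♜
♟ ♟ ♟ · ♟ · ♟ ♟
♞ · · ♟ · · · ·
· · · · · ♟ · ·
· · · · · · · ·
♘ · · · ♙ · · ·
♙ ♙ ♙ ♙ ♔ ♙ ♙ ♙
♖ · ♗ ♕ · ♗ ♘ ♖


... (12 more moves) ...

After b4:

♜ ♞ ♝ ♛ ♚ ♝ · ♜
♟ · ♟ · ♟ · · ·
· ♟ · ♟ · · · ♞
· · · · · · ♙ ♟
· ♙ ♘ · ♙ ♟ · ·
· · ♙ · · · · ·
♙ · · ♙ ♔ ♙ ♙ ·
♖ · ♗ · ♕ ♗ ♘ ♖


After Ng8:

♜ ♞ ♝ ♛ ♚ ♝ ♞ ♜
♟ · ♟ · ♟ · · ·
· ♟ · ♟ · · · ·
· · · · · · ♙ ♟
· ♙ ♘ · ♙ ♟ · ·
· · ♙ · · · · ·
♙ · · ♙ ♔ ♙ ♙ ·
♖ · ♗ · ♕ ♗ ♘ ♖



  a b c d e f g h
  ─────────────────
8│♜ ♞ ♝ ♛ ♚ ♝ ♞ ♜│8
7│♟ · ♟ · ♟ · · ·│7
6│· ♟ · ♟ · · · ·│6
5│· · · · · · ♙ ♟│5
4│· ♙ ♘ · ♙ ♟ · ·│4
3│· · ♙ · · · · ·│3
2│♙ · · ♙ ♔ ♙ ♙ ·│2
1│♖ · ♗ · ♕ ♗ ♘ ♖│1
  ─────────────────
  a b c d e f g h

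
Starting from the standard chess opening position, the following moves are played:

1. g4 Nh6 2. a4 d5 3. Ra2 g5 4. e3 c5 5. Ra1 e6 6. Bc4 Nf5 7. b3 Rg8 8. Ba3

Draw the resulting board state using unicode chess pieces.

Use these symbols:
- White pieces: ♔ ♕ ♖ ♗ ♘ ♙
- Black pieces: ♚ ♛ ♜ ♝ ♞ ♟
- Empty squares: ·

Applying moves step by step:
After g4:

♜ ♞ ♝ ♛ ♚ ♝ ♞ ♜
♟ ♟ ♟ ♟ ♟ ♟ ♟ ♟
· · · · · · · ·
· · · · · · · ·
· · · · · · ♙ ·
· · · · · · · ·
♙ ♙ ♙ ♙ ♙ ♙ · ♙
♖ ♘ ♗ ♕ ♔ ♗ ♘ ♖


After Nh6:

♜ ♞ ♝ ♛ ♚ ♝ · ♜
♟ ♟ ♟ ♟ ♟ ♟ ♟ ♟
· · · · · · · ♞
· · · · · · · ·
· · · · · · ♙ ·
· · · · · · · ·
♙ ♙ ♙ ♙ ♙ ♙ · ♙
♖ ♘ ♗ ♕ ♔ ♗ ♘ ♖


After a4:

♜ ♞ ♝ ♛ ♚ ♝ · ♜
♟ ♟ ♟ ♟ ♟ ♟ ♟ ♟
· · · · · · · ♞
· · · · · · · ·
♙ · · · · · ♙ ·
· · · · · · · ·
· ♙ ♙ ♙ ♙ ♙ · ♙
♖ ♘ ♗ ♕ ♔ ♗ ♘ ♖


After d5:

♜ ♞ ♝ ♛ ♚ ♝ · ♜
♟ ♟ ♟ · ♟ ♟ ♟ ♟
· · · · · · · ♞
· · · ♟ · · · ·
♙ · · · · · ♙ ·
· · · · · · · ·
· ♙ ♙ ♙ ♙ ♙ · ♙
♖ ♘ ♗ ♕ ♔ ♗ ♘ ♖


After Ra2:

♜ ♞ ♝ ♛ ♚ ♝ · ♜
♟ ♟ ♟ · ♟ ♟ ♟ ♟
· · · · · · · ♞
· · · ♟ · · · ·
♙ · · · · · ♙ ·
· · · · · · · ·
♖ ♙ ♙ ♙ ♙ ♙ · ♙
· ♘ ♗ ♕ ♔ ♗ ♘ ♖


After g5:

♜ ♞ ♝ ♛ ♚ ♝ · ♜
♟ ♟ ♟ · ♟ ♟ · ♟
· · · · · · · ♞
· · · ♟ · · ♟ ·
♙ · · · · · ♙ ·
· · · · · · · ·
♖ ♙ ♙ ♙ ♙ ♙ · ♙
· ♘ ♗ ♕ ♔ ♗ ♘ ♖


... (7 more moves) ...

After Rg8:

♜ ♞ ♝ ♛ ♚ ♝ ♜ ·
♟ ♟ · · · ♟ · ♟
· · · · ♟ · · ·
· · ♟ ♟ · ♞ ♟ ·
♙ · ♗ · · · ♙ ·
· ♙ · · ♙ · · ·
· · ♙ ♙ · ♙ · ♙
♖ ♘ ♗ ♕ ♔ · ♘ ♖


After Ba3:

♜ ♞ ♝ ♛ ♚ ♝ ♜ ·
♟ ♟ · · · ♟ · ♟
· · · · ♟ · · ·
· · ♟ ♟ · ♞ ♟ ·
♙ · ♗ · · · ♙ ·
♗ ♙ · · ♙ · · ·
· · ♙ ♙ · ♙ · ♙
♖ ♘ · ♕ ♔ · ♘ ♖



  a b c d e f g h
  ─────────────────
8│♜ ♞ ♝ ♛ ♚ ♝ ♜ ·│8
7│♟ ♟ · · · ♟ · ♟│7
6│· · · · ♟ · · ·│6
5│· · ♟ ♟ · ♞ ♟ ·│5
4│♙ · ♗ · · · ♙ ·│4
3│♗ ♙ · · ♙ · · ·│3
2│· · ♙ ♙ · ♙ · ♙│2
1│♖ ♘ · ♕ ♔ · ♘ ♖│1
  ─────────────────
  a b c d e f g h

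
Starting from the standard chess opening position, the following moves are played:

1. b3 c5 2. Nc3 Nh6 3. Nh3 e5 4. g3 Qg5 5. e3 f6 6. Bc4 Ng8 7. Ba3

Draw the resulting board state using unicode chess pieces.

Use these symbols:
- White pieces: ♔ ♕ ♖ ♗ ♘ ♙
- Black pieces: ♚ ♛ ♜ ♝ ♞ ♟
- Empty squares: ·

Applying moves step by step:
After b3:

♜ ♞ ♝ ♛ ♚ ♝ ♞ ♜
♟ ♟ ♟ ♟ ♟ ♟ ♟ ♟
· · · · · · · ·
· · · · · · · ·
· · · · · · · ·
· ♙ · · · · · ·
♙ · ♙ ♙ ♙ ♙ ♙ ♙
♖ ♘ ♗ ♕ ♔ ♗ ♘ ♖


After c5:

♜ ♞ ♝ ♛ ♚ ♝ ♞ ♜
♟ ♟ · ♟ ♟ ♟ ♟ ♟
· · · · · · · ·
· · ♟ · · · · ·
· · · · · · · ·
· ♙ · · · · · ·
♙ · ♙ ♙ ♙ ♙ ♙ ♙
♖ ♘ ♗ ♕ ♔ ♗ ♘ ♖


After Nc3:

♜ ♞ ♝ ♛ ♚ ♝ ♞ ♜
♟ ♟ · ♟ ♟ ♟ ♟ ♟
· · · · · · · ·
· · ♟ · · · · ·
· · · · · · · ·
· ♙ ♘ · · · · ·
♙ · ♙ ♙ ♙ ♙ ♙ ♙
♖ · ♗ ♕ ♔ ♗ ♘ ♖


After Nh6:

♜ ♞ ♝ ♛ ♚ ♝ · ♜
♟ ♟ · ♟ ♟ ♟ ♟ ♟
· · · · · · · ♞
· · ♟ · · · · ·
· · · · · · · ·
· ♙ ♘ · · · · ·
♙ · ♙ ♙ ♙ ♙ ♙ ♙
♖ · ♗ ♕ ♔ ♗ ♘ ♖


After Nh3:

♜ ♞ ♝ ♛ ♚ ♝ · ♜
♟ ♟ · ♟ ♟ ♟ ♟ ♟
· · · · · · · ♞
· · ♟ · · · · ·
· · · · · · · ·
· ♙ ♘ · · · · ♘
♙ · ♙ ♙ ♙ ♙ ♙ ♙
♖ · ♗ ♕ ♔ ♗ · ♖


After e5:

♜ ♞ ♝ ♛ ♚ ♝ · ♜
♟ ♟ · ♟ · ♟ ♟ ♟
· · · · · · · ♞
· · ♟ · ♟ · · ·
· · · · · · · ·
· ♙ ♘ · · · · ♘
♙ · ♙ ♙ ♙ ♙ ♙ ♙
♖ · ♗ ♕ ♔ ♗ · ♖


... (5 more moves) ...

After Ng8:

♜ ♞ ♝ · ♚ ♝ ♞ ♜
♟ ♟ · ♟ · · ♟ ♟
· · · · · ♟ · ·
· · ♟ · ♟ · ♛ ·
· · ♗ · · · · ·
· ♙ ♘ · ♙ · ♙ ♘
♙ · ♙ ♙ · ♙ · ♙
♖ · ♗ ♕ ♔ · · ♖


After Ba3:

♜ ♞ ♝ · ♚ ♝ ♞ ♜
♟ ♟ · ♟ · · ♟ ♟
· · · · · ♟ · ·
· · ♟ · ♟ · ♛ ·
· · ♗ · · · · ·
♗ ♙ ♘ · ♙ · ♙ ♘
♙ · ♙ ♙ · ♙ · ♙
♖ · · ♕ ♔ · · ♖



  a b c d e f g h
  ─────────────────
8│♜ ♞ ♝ · ♚ ♝ ♞ ♜│8
7│♟ ♟ · ♟ · · ♟ ♟│7
6│· · · · · ♟ · ·│6
5│· · ♟ · ♟ · ♛ ·│5
4│· · ♗ · · · · ·│4
3│♗ ♙ ♘ · ♙ · ♙ ♘│3
2│♙ · ♙ ♙ · ♙ · ♙│2
1│♖ · · ♕ ♔ · · ♖│1
  ─────────────────
  a b c d e f g h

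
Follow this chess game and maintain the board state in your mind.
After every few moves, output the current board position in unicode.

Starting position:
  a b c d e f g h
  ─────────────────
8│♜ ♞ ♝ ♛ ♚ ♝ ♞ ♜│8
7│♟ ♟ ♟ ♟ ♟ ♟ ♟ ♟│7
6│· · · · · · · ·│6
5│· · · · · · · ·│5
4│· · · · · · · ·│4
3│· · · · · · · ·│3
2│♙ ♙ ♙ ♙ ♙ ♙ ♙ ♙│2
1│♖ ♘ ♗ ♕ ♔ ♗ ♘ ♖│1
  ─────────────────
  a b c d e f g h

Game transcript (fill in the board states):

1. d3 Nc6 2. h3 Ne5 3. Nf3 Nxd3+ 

  a b c d e f g h
  ─────────────────
8│♜ · ♝ ♛ ♚ ♝ ♞ ♜│8
7│♟ ♟ ♟ ♟ ♟ ♟ ♟ ♟│7
6│· · · · · · · ·│6
5│· · · · · · · ·│5
4│· · · · · · · ·│4
3│· · · ♞ · ♘ · ♙│3
2│♙ ♙ ♙ · ♙ ♙ ♙ ·│2
1│♖ ♘ ♗ ♕ ♔ ♗ · ♖│1
  ─────────────────
  a b c d e f g h

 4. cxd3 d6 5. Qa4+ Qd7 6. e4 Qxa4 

  a b c d e f g h
  ─────────────────
8│♜ · ♝ · ♚ ♝ ♞ ♜│8
7│♟ ♟ ♟ · ♟ ♟ ♟ ♟│7
6│· · · ♟ · · · ·│6
5│· · · · · · · ·│5
4│♛ · · · ♙ · · ·│4
3│· · · ♙ · ♘ · ♙│3
2│♙ ♙ · · · ♙ ♙ ·│2
1│♖ ♘ ♗ · ♔ ♗ · ♖│1
  ─────────────────
  a b c d e f g h

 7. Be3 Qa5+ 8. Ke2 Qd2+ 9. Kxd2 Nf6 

  a b c d e f g h
  ─────────────────
8│♜ · ♝ · ♚ ♝ · ♜│8
7│♟ ♟ ♟ · ♟ ♟ ♟ ♟│7
6│· · · ♟ · ♞ · ·│6
5│· · · · · · · ·│5
4│· · · · ♙ · · ·│4
3│· · · ♙ ♗ ♘ · ♙│3
2│♙ ♙ · ♔ · ♙ ♙ ·│2
1│♖ ♘ · · · ♗ · ♖│1
  ─────────────────
  a b c d e f g h

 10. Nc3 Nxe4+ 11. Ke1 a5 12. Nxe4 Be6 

  a b c d e f g h
  ─────────────────
8│♜ · · · ♚ ♝ · ♜│8
7│· ♟ ♟ · ♟ ♟ ♟ ♟│7
6│· · · ♟ ♝ · · ·│6
5│♟ · · · · · · ·│5
4│· · · · ♘ · · ·│4
3│· · · ♙ ♗ ♘ · ♙│3
2│♙ ♙ · · · ♙ ♙ ·│2
1│♖ · · · ♔ ♗ · ♖│1
  ─────────────────
  a b c d e f g h

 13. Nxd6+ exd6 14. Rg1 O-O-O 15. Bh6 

  a b c d e f g h
  ─────────────────
8│· · ♚ ♜ · ♝ · ♜│8
7│· ♟ ♟ · · ♟ ♟ ♟│7
6│· · · ♟ ♝ · · ♗│6
5│♟ · · · · · · ·│5
4│· · · · · · · ·│4
3│· · · ♙ · ♘ · ♙│3
2│♙ ♙ · · · ♙ ♙ ·│2
1│♖ · · · ♔ ♗ ♖ ·│1
  ─────────────────
  a b c d e f g h


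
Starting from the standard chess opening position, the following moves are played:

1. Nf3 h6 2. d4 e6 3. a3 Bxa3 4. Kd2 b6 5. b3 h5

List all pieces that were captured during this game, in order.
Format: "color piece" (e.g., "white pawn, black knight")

Tracking captures:
  Bxa3: captured white pawn

white pawn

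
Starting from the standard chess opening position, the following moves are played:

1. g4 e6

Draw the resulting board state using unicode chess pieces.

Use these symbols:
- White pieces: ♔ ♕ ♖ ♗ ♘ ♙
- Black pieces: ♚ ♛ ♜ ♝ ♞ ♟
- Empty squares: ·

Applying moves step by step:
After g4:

♜ ♞ ♝ ♛ ♚ ♝ ♞ ♜
♟ ♟ ♟ ♟ ♟ ♟ ♟ ♟
· · · · · · · ·
· · · · · · · ·
· · · · · · ♙ ·
· · · · · · · ·
♙ ♙ ♙ ♙ ♙ ♙ · ♙
♖ ♘ ♗ ♕ ♔ ♗ ♘ ♖


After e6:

♜ ♞ ♝ ♛ ♚ ♝ ♞ ♜
♟ ♟ ♟ ♟ · ♟ ♟ ♟
· · · · ♟ · · ·
· · · · · · · ·
· · · · · · ♙ ·
· · · · · · · ·
♙ ♙ ♙ ♙ ♙ ♙ · ♙
♖ ♘ ♗ ♕ ♔ ♗ ♘ ♖



  a b c d e f g h
  ─────────────────
8│♜ ♞ ♝ ♛ ♚ ♝ ♞ ♜│8
7│♟ ♟ ♟ ♟ · ♟ ♟ ♟│7
6│· · · · ♟ · · ·│6
5│· · · · · · · ·│5
4│· · · · · · ♙ ·│4
3│· · · · · · · ·│3
2│♙ ♙ ♙ ♙ ♙ ♙ · ♙│2
1│♖ ♘ ♗ ♕ ♔ ♗ ♘ ♖│1
  ─────────────────
  a b c d e f g h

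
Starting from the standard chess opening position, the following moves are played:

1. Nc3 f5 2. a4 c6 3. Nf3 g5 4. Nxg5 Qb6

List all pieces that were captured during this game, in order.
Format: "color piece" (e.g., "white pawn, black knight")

Tracking captures:
  Nxg5: captured black pawn

black pawn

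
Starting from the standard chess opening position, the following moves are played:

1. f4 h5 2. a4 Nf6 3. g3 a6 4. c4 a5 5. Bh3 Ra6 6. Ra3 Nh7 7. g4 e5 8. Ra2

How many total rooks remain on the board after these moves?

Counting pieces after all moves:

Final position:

  a b c d e f g h
  ─────────────────
8│· ♞ ♝ ♛ ♚ ♝ · ♜│8
7│· ♟ ♟ ♟ · ♟ ♟ ♞│7
6│♜ · · · · · · ·│6
5│♟ · · · ♟ · · ♟│5
4│♙ · ♙ · · ♙ ♙ ·│4
3│· · · · · · · ♗│3
2│♖ ♙ · ♙ ♙ · · ♙│2
1│· ♘ ♗ ♕ ♔ · ♘ ♖│1
  ─────────────────
  a b c d e f g h


4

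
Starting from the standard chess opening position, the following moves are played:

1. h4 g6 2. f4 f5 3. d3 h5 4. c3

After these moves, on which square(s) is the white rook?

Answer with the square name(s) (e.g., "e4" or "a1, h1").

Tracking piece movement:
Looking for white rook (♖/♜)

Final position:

  a b c d e f g h
  ─────────────────
8│♜ ♞ ♝ ♛ ♚ ♝ ♞ ♜│8
7│♟ ♟ ♟ ♟ ♟ · · ·│7
6│· · · · · · ♟ ·│6
5│· · · · · ♟ · ♟│5
4│· · · · · ♙ · ♙│4
3│· · ♙ ♙ · · · ·│3
2│♙ ♙ · · ♙ · ♙ ·│2
1│♖ ♘ ♗ ♕ ♔ ♗ ♘ ♖│1
  ─────────────────
  a b c d e f g h


a1, h1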